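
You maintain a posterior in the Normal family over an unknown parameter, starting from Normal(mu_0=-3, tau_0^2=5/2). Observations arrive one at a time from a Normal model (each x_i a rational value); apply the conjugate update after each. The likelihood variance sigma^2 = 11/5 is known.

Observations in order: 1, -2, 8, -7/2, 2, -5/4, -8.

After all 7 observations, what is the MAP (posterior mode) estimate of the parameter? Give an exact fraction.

obs 1: x=1 → posterior Normal(-41/47, 55/47)
obs 2: x=-2 → posterior Normal(-91/72, 55/72)
obs 3: x=8 → posterior Normal(109/97, 55/97)
obs 4: x=-7/2 → posterior Normal(43/244, 55/122)
obs 5: x=2 → posterior Normal(143/294, 55/147)
obs 6: x=-5/4 → posterior Normal(161/688, 55/172)
obs 7: x=-8 → posterior Normal(-639/788, 55/197)

-639/788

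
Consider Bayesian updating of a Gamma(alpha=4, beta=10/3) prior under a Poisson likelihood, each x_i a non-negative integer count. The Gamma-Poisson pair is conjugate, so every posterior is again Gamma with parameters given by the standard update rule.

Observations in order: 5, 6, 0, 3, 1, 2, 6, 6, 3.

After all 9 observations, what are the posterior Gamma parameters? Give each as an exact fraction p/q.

obs 1: x=5 → posterior Gamma(9, 13/3)
obs 2: x=6 → posterior Gamma(15, 16/3)
obs 3: x=0 → posterior Gamma(15, 19/3)
obs 4: x=3 → posterior Gamma(18, 22/3)
obs 5: x=1 → posterior Gamma(19, 25/3)
obs 6: x=2 → posterior Gamma(21, 28/3)
obs 7: x=6 → posterior Gamma(27, 31/3)
obs 8: x=6 → posterior Gamma(33, 34/3)
obs 9: x=3 → posterior Gamma(36, 37/3)

alpha=36, beta=37/3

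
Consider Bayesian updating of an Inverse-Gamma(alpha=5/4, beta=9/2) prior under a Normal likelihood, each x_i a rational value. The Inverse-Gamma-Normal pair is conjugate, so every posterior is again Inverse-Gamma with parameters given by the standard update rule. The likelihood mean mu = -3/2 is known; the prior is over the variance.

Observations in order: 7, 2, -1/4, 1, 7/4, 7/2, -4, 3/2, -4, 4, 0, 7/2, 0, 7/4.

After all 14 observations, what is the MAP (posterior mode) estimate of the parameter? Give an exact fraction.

obs 1: x=7 → posterior Inverse-Gamma(7/4, 325/8)
obs 2: x=2 → posterior Inverse-Gamma(9/4, 187/4)
obs 3: x=-1/4 → posterior Inverse-Gamma(11/4, 1521/32)
obs 4: x=1 → posterior Inverse-Gamma(13/4, 1621/32)
obs 5: x=7/4 → posterior Inverse-Gamma(15/4, 895/16)
obs 6: x=7/2 → posterior Inverse-Gamma(17/4, 1095/16)
obs 7: x=-4 → posterior Inverse-Gamma(19/4, 1145/16)
obs 8: x=3/2 → posterior Inverse-Gamma(21/4, 1217/16)
obs 9: x=-4 → posterior Inverse-Gamma(23/4, 1267/16)
obs 10: x=4 → posterior Inverse-Gamma(25/4, 1509/16)
obs 11: x=0 → posterior Inverse-Gamma(27/4, 1527/16)
obs 12: x=7/2 → posterior Inverse-Gamma(29/4, 1727/16)
obs 13: x=0 → posterior Inverse-Gamma(31/4, 1745/16)
obs 14: x=7/4 → posterior Inverse-Gamma(33/4, 3659/32)

3659/296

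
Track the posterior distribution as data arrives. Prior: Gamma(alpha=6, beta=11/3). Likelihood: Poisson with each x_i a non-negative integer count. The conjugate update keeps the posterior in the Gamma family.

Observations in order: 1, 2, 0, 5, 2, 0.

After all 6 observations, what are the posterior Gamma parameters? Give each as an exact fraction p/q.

obs 1: x=1 → posterior Gamma(7, 14/3)
obs 2: x=2 → posterior Gamma(9, 17/3)
obs 3: x=0 → posterior Gamma(9, 20/3)
obs 4: x=5 → posterior Gamma(14, 23/3)
obs 5: x=2 → posterior Gamma(16, 26/3)
obs 6: x=0 → posterior Gamma(16, 29/3)

alpha=16, beta=29/3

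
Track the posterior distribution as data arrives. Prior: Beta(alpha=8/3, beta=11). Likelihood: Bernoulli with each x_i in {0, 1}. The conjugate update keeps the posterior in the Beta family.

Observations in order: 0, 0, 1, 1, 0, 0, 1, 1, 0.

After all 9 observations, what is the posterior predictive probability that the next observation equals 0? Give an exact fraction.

obs 1: x=0 → posterior Beta(8/3, 12)
obs 2: x=0 → posterior Beta(8/3, 13)
obs 3: x=1 → posterior Beta(11/3, 13)
obs 4: x=1 → posterior Beta(14/3, 13)
obs 5: x=0 → posterior Beta(14/3, 14)
obs 6: x=0 → posterior Beta(14/3, 15)
obs 7: x=1 → posterior Beta(17/3, 15)
obs 8: x=1 → posterior Beta(20/3, 15)
obs 9: x=0 → posterior Beta(20/3, 16)

12/17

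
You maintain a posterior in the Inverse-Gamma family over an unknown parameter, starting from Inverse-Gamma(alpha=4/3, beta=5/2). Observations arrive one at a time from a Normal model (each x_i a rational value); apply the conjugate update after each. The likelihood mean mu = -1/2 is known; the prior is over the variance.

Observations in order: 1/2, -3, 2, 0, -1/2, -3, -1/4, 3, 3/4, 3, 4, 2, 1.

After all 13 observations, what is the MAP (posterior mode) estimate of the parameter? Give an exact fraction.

1917/424

obs 1: x=1/2 → posterior Inverse-Gamma(11/6, 3)
obs 2: x=-3 → posterior Inverse-Gamma(7/3, 49/8)
obs 3: x=2 → posterior Inverse-Gamma(17/6, 37/4)
obs 4: x=0 → posterior Inverse-Gamma(10/3, 75/8)
obs 5: x=-1/2 → posterior Inverse-Gamma(23/6, 75/8)
obs 6: x=-3 → posterior Inverse-Gamma(13/3, 25/2)
obs 7: x=-1/4 → posterior Inverse-Gamma(29/6, 401/32)
obs 8: x=3 → posterior Inverse-Gamma(16/3, 597/32)
obs 9: x=3/4 → posterior Inverse-Gamma(35/6, 311/16)
obs 10: x=3 → posterior Inverse-Gamma(19/3, 409/16)
obs 11: x=4 → posterior Inverse-Gamma(41/6, 571/16)
obs 12: x=2 → posterior Inverse-Gamma(22/3, 621/16)
obs 13: x=1 → posterior Inverse-Gamma(47/6, 639/16)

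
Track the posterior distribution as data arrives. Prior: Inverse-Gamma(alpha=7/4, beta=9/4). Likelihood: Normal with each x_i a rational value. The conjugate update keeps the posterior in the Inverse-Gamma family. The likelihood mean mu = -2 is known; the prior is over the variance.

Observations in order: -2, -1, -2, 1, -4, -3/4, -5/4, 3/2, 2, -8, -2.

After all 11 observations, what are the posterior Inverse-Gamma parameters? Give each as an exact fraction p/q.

alpha=29/4, beta=679/16

obs 1: x=-2 → posterior Inverse-Gamma(9/4, 9/4)
obs 2: x=-1 → posterior Inverse-Gamma(11/4, 11/4)
obs 3: x=-2 → posterior Inverse-Gamma(13/4, 11/4)
obs 4: x=1 → posterior Inverse-Gamma(15/4, 29/4)
obs 5: x=-4 → posterior Inverse-Gamma(17/4, 37/4)
obs 6: x=-3/4 → posterior Inverse-Gamma(19/4, 321/32)
obs 7: x=-5/4 → posterior Inverse-Gamma(21/4, 165/16)
obs 8: x=3/2 → posterior Inverse-Gamma(23/4, 263/16)
obs 9: x=2 → posterior Inverse-Gamma(25/4, 391/16)
obs 10: x=-8 → posterior Inverse-Gamma(27/4, 679/16)
obs 11: x=-2 → posterior Inverse-Gamma(29/4, 679/16)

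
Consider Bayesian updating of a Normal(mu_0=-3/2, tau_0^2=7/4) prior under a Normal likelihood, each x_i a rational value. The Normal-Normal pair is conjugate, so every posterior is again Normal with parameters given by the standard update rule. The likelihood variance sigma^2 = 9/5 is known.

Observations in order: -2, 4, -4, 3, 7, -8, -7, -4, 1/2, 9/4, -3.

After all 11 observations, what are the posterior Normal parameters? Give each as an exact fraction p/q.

mu_0=-1791/1684, tau_0^2=63/421

obs 1: x=-2 → posterior Normal(-124/71, 63/71)
obs 2: x=4 → posterior Normal(8/53, 63/106)
obs 3: x=-4 → posterior Normal(-124/141, 21/47)
obs 4: x=3 → posterior Normal(-19/176, 63/176)
obs 5: x=7 → posterior Normal(226/211, 63/211)
obs 6: x=-8 → posterior Normal(-9/41, 21/82)
obs 7: x=-7 → posterior Normal(-299/281, 63/281)
obs 8: x=-4 → posterior Normal(-439/316, 63/316)
obs 9: x=1/2 → posterior Normal(-281/234, 7/39)
obs 10: x=9/4 → posterior Normal(-1371/1544, 63/386)
obs 11: x=-3 → posterior Normal(-1791/1684, 63/421)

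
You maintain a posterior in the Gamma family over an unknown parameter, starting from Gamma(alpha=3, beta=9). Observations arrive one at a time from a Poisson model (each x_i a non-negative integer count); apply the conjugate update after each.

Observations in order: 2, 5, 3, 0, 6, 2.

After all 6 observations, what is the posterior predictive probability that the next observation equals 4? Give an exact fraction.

26500633510369777679443359375/633825300114114700748351602688

obs 1: x=2 → posterior Gamma(5, 10)
obs 2: x=5 → posterior Gamma(10, 11)
obs 3: x=3 → posterior Gamma(13, 12)
obs 4: x=0 → posterior Gamma(13, 13)
obs 5: x=6 → posterior Gamma(19, 14)
obs 6: x=2 → posterior Gamma(21, 15)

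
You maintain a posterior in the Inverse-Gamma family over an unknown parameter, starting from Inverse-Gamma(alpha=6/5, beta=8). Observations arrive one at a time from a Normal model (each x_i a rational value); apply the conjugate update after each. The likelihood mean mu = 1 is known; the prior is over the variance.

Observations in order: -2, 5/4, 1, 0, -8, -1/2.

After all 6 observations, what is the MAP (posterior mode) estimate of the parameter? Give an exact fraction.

8745/832

obs 1: x=-2 → posterior Inverse-Gamma(17/10, 25/2)
obs 2: x=5/4 → posterior Inverse-Gamma(11/5, 401/32)
obs 3: x=1 → posterior Inverse-Gamma(27/10, 401/32)
obs 4: x=0 → posterior Inverse-Gamma(16/5, 417/32)
obs 5: x=-8 → posterior Inverse-Gamma(37/10, 1713/32)
obs 6: x=-1/2 → posterior Inverse-Gamma(21/5, 1749/32)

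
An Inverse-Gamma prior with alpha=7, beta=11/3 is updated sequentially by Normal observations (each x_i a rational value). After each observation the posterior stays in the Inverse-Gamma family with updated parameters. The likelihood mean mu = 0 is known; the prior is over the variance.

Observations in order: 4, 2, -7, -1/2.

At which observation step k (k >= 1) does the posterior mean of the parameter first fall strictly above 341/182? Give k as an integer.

obs 1: x=4 → posterior Inverse-Gamma(15/2, 35/3)
obs 2: x=2 → posterior Inverse-Gamma(8, 41/3)
obs 3: x=-7 → posterior Inverse-Gamma(17/2, 229/6)
obs 4: x=-1/2 → posterior Inverse-Gamma(9, 919/24)

k = 2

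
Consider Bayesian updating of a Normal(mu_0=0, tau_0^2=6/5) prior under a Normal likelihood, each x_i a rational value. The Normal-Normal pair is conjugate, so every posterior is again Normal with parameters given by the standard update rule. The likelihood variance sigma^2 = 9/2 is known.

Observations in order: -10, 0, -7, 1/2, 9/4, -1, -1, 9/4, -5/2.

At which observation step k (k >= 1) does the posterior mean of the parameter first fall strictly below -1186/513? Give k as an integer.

k = 3

obs 1: x=-10 → posterior Normal(-40/19, 18/19)
obs 2: x=0 → posterior Normal(-40/23, 18/23)
obs 3: x=-7 → posterior Normal(-68/27, 2/3)
obs 4: x=1/2 → posterior Normal(-66/31, 18/31)
obs 5: x=9/4 → posterior Normal(-57/35, 18/35)
obs 6: x=-1 → posterior Normal(-61/39, 6/13)
obs 7: x=-1 → posterior Normal(-65/43, 18/43)
obs 8: x=9/4 → posterior Normal(-56/47, 18/47)
obs 9: x=-5/2 → posterior Normal(-22/17, 6/17)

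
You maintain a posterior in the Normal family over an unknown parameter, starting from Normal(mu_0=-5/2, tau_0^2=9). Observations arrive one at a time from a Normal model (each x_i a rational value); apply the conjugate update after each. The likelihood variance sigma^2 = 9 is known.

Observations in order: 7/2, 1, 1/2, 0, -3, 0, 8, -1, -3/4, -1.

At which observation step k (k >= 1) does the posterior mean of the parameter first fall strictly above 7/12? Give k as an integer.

k = 2

obs 1: x=7/2 → posterior Normal(1/2, 9/2)
obs 2: x=1 → posterior Normal(2/3, 3)
obs 3: x=1/2 → posterior Normal(5/8, 9/4)
obs 4: x=0 → posterior Normal(1/2, 9/5)
obs 5: x=-3 → posterior Normal(-1/12, 3/2)
obs 6: x=0 → posterior Normal(-1/14, 9/7)
obs 7: x=8 → posterior Normal(15/16, 9/8)
obs 8: x=-1 → posterior Normal(13/18, 1)
obs 9: x=-3/4 → posterior Normal(23/40, 9/10)
obs 10: x=-1 → posterior Normal(19/44, 9/11)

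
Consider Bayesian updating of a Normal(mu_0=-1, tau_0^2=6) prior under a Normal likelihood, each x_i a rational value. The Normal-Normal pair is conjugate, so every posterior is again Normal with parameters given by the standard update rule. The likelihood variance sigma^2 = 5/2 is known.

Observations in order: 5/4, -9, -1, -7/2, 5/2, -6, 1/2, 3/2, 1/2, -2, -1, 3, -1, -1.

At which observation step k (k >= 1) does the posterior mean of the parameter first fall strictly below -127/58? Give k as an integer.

k = 2

obs 1: x=5/4 → posterior Normal(10/17, 30/17)
obs 2: x=-9 → posterior Normal(-98/29, 30/29)
obs 3: x=-1 → posterior Normal(-110/41, 30/41)
obs 4: x=-7/2 → posterior Normal(-152/53, 30/53)
obs 5: x=5/2 → posterior Normal(-122/65, 6/13)
obs 6: x=-6 → posterior Normal(-194/77, 30/77)
obs 7: x=1/2 → posterior Normal(-188/89, 30/89)
obs 8: x=3/2 → posterior Normal(-170/101, 30/101)
obs 9: x=1/2 → posterior Normal(-164/113, 30/113)
obs 10: x=-2 → posterior Normal(-188/125, 6/25)
obs 11: x=-1 → posterior Normal(-200/137, 30/137)
obs 12: x=3 → posterior Normal(-164/149, 30/149)
obs 13: x=-1 → posterior Normal(-176/161, 30/161)
obs 14: x=-1 → posterior Normal(-188/173, 30/173)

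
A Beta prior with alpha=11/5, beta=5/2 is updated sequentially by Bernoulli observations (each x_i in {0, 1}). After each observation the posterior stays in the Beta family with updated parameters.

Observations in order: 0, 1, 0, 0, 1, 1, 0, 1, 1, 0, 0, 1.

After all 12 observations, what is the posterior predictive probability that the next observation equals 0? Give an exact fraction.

85/167

obs 1: x=0 → posterior Beta(11/5, 7/2)
obs 2: x=1 → posterior Beta(16/5, 7/2)
obs 3: x=0 → posterior Beta(16/5, 9/2)
obs 4: x=0 → posterior Beta(16/5, 11/2)
obs 5: x=1 → posterior Beta(21/5, 11/2)
obs 6: x=1 → posterior Beta(26/5, 11/2)
obs 7: x=0 → posterior Beta(26/5, 13/2)
obs 8: x=1 → posterior Beta(31/5, 13/2)
obs 9: x=1 → posterior Beta(36/5, 13/2)
obs 10: x=0 → posterior Beta(36/5, 15/2)
obs 11: x=0 → posterior Beta(36/5, 17/2)
obs 12: x=1 → posterior Beta(41/5, 17/2)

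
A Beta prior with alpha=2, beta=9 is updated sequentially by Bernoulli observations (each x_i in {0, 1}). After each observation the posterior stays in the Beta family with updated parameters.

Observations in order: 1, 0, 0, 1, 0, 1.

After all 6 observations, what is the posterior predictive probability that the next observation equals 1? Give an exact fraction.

5/17

obs 1: x=1 → posterior Beta(3, 9)
obs 2: x=0 → posterior Beta(3, 10)
obs 3: x=0 → posterior Beta(3, 11)
obs 4: x=1 → posterior Beta(4, 11)
obs 5: x=0 → posterior Beta(4, 12)
obs 6: x=1 → posterior Beta(5, 12)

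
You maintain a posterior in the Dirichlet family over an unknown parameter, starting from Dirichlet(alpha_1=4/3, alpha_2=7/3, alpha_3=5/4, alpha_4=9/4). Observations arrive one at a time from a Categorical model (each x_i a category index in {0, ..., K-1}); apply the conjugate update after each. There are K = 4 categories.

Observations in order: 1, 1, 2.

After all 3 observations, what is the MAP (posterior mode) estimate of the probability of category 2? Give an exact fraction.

15/74

obs 1: x=1 → posterior Dirichlet(4/3, 10/3, 5/4, 9/4)
obs 2: x=1 → posterior Dirichlet(4/3, 13/3, 5/4, 9/4)
obs 3: x=2 → posterior Dirichlet(4/3, 13/3, 9/4, 9/4)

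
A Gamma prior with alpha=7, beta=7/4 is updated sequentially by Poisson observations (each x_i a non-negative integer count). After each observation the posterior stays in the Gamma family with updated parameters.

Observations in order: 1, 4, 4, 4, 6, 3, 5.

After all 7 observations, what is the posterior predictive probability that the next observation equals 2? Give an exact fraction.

299882039824328445298885909888474270701408386230468750000/1898129561558205508181011968996258533188221399875192046561

obs 1: x=1 → posterior Gamma(8, 11/4)
obs 2: x=4 → posterior Gamma(12, 15/4)
obs 3: x=4 → posterior Gamma(16, 19/4)
obs 4: x=4 → posterior Gamma(20, 23/4)
obs 5: x=6 → posterior Gamma(26, 27/4)
obs 6: x=3 → posterior Gamma(29, 31/4)
obs 7: x=5 → posterior Gamma(34, 35/4)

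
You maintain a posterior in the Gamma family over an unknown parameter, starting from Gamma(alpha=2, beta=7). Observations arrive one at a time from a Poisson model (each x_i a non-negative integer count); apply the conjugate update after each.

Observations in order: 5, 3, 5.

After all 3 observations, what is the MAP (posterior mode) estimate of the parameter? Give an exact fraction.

7/5

obs 1: x=5 → posterior Gamma(7, 8)
obs 2: x=3 → posterior Gamma(10, 9)
obs 3: x=5 → posterior Gamma(15, 10)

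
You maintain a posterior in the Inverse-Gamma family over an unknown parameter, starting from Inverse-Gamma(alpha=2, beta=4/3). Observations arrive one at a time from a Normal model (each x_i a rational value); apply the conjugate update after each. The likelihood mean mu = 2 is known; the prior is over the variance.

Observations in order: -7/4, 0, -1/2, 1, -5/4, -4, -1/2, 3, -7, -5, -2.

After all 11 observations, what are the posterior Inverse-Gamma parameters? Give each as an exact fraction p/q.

obs 1: x=-7/4 → posterior Inverse-Gamma(5/2, 803/96)
obs 2: x=0 → posterior Inverse-Gamma(3, 995/96)
obs 3: x=-1/2 → posterior Inverse-Gamma(7/2, 1295/96)
obs 4: x=1 → posterior Inverse-Gamma(4, 1343/96)
obs 5: x=-5/4 → posterior Inverse-Gamma(9/2, 925/48)
obs 6: x=-4 → posterior Inverse-Gamma(5, 1789/48)
obs 7: x=-1/2 → posterior Inverse-Gamma(11/2, 1939/48)
obs 8: x=3 → posterior Inverse-Gamma(6, 1963/48)
obs 9: x=-7 → posterior Inverse-Gamma(13/2, 3907/48)
obs 10: x=-5 → posterior Inverse-Gamma(7, 5083/48)
obs 11: x=-2 → posterior Inverse-Gamma(15/2, 5467/48)

alpha=15/2, beta=5467/48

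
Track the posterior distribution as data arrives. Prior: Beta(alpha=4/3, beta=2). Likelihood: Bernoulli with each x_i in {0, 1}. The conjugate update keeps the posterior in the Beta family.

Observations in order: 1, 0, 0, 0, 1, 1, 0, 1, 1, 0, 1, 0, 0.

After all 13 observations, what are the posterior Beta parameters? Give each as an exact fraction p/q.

obs 1: x=1 → posterior Beta(7/3, 2)
obs 2: x=0 → posterior Beta(7/3, 3)
obs 3: x=0 → posterior Beta(7/3, 4)
obs 4: x=0 → posterior Beta(7/3, 5)
obs 5: x=1 → posterior Beta(10/3, 5)
obs 6: x=1 → posterior Beta(13/3, 5)
obs 7: x=0 → posterior Beta(13/3, 6)
obs 8: x=1 → posterior Beta(16/3, 6)
obs 9: x=1 → posterior Beta(19/3, 6)
obs 10: x=0 → posterior Beta(19/3, 7)
obs 11: x=1 → posterior Beta(22/3, 7)
obs 12: x=0 → posterior Beta(22/3, 8)
obs 13: x=0 → posterior Beta(22/3, 9)

alpha=22/3, beta=9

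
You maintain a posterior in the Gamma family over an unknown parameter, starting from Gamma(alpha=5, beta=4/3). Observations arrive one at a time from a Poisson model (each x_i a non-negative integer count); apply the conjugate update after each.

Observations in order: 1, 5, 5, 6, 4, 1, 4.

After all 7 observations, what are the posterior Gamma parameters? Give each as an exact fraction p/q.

alpha=31, beta=25/3

obs 1: x=1 → posterior Gamma(6, 7/3)
obs 2: x=5 → posterior Gamma(11, 10/3)
obs 3: x=5 → posterior Gamma(16, 13/3)
obs 4: x=6 → posterior Gamma(22, 16/3)
obs 5: x=4 → posterior Gamma(26, 19/3)
obs 6: x=1 → posterior Gamma(27, 22/3)
obs 7: x=4 → posterior Gamma(31, 25/3)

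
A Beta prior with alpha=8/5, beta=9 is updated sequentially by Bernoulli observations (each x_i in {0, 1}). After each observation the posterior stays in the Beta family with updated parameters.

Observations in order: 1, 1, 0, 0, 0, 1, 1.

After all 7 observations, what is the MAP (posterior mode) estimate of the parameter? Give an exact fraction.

23/78

obs 1: x=1 → posterior Beta(13/5, 9)
obs 2: x=1 → posterior Beta(18/5, 9)
obs 3: x=0 → posterior Beta(18/5, 10)
obs 4: x=0 → posterior Beta(18/5, 11)
obs 5: x=0 → posterior Beta(18/5, 12)
obs 6: x=1 → posterior Beta(23/5, 12)
obs 7: x=1 → posterior Beta(28/5, 12)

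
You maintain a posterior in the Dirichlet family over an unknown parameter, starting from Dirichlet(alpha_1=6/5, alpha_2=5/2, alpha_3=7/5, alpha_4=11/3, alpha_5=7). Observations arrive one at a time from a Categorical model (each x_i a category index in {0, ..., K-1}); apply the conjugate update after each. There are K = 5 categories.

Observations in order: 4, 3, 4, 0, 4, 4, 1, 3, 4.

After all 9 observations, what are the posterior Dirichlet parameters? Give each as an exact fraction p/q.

alpha_1=11/5, alpha_2=7/2, alpha_3=7/5, alpha_4=17/3, alpha_5=12

obs 1: x=4 → posterior Dirichlet(6/5, 5/2, 7/5, 11/3, 8)
obs 2: x=3 → posterior Dirichlet(6/5, 5/2, 7/5, 14/3, 8)
obs 3: x=4 → posterior Dirichlet(6/5, 5/2, 7/5, 14/3, 9)
obs 4: x=0 → posterior Dirichlet(11/5, 5/2, 7/5, 14/3, 9)
obs 5: x=4 → posterior Dirichlet(11/5, 5/2, 7/5, 14/3, 10)
obs 6: x=4 → posterior Dirichlet(11/5, 5/2, 7/5, 14/3, 11)
obs 7: x=1 → posterior Dirichlet(11/5, 7/2, 7/5, 14/3, 11)
obs 8: x=3 → posterior Dirichlet(11/5, 7/2, 7/5, 17/3, 11)
obs 9: x=4 → posterior Dirichlet(11/5, 7/2, 7/5, 17/3, 12)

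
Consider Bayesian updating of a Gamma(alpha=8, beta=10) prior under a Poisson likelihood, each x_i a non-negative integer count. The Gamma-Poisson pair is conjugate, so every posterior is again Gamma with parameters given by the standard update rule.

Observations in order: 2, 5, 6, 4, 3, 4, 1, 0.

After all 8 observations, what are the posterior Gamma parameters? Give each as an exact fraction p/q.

alpha=33, beta=18

obs 1: x=2 → posterior Gamma(10, 11)
obs 2: x=5 → posterior Gamma(15, 12)
obs 3: x=6 → posterior Gamma(21, 13)
obs 4: x=4 → posterior Gamma(25, 14)
obs 5: x=3 → posterior Gamma(28, 15)
obs 6: x=4 → posterior Gamma(32, 16)
obs 7: x=1 → posterior Gamma(33, 17)
obs 8: x=0 → posterior Gamma(33, 18)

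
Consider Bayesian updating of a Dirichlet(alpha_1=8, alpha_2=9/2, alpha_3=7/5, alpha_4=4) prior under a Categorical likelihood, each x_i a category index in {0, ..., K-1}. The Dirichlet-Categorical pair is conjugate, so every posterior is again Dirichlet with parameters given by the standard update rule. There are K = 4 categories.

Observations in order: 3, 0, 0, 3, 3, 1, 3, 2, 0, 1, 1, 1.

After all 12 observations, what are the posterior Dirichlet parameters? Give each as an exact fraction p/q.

obs 1: x=3 → posterior Dirichlet(8, 9/2, 7/5, 5)
obs 2: x=0 → posterior Dirichlet(9, 9/2, 7/5, 5)
obs 3: x=0 → posterior Dirichlet(10, 9/2, 7/5, 5)
obs 4: x=3 → posterior Dirichlet(10, 9/2, 7/5, 6)
obs 5: x=3 → posterior Dirichlet(10, 9/2, 7/5, 7)
obs 6: x=1 → posterior Dirichlet(10, 11/2, 7/5, 7)
obs 7: x=3 → posterior Dirichlet(10, 11/2, 7/5, 8)
obs 8: x=2 → posterior Dirichlet(10, 11/2, 12/5, 8)
obs 9: x=0 → posterior Dirichlet(11, 11/2, 12/5, 8)
obs 10: x=1 → posterior Dirichlet(11, 13/2, 12/5, 8)
obs 11: x=1 → posterior Dirichlet(11, 15/2, 12/5, 8)
obs 12: x=1 → posterior Dirichlet(11, 17/2, 12/5, 8)

alpha_1=11, alpha_2=17/2, alpha_3=12/5, alpha_4=8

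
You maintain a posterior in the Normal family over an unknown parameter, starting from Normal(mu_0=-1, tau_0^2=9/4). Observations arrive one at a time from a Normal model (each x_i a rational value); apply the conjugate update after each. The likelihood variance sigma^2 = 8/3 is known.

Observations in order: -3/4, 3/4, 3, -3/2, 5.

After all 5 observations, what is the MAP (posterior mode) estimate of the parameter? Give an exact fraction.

287/334

obs 1: x=-3/4 → posterior Normal(-209/236, 72/59)
obs 2: x=3/4 → posterior Normal(-16/43, 36/43)
obs 3: x=3 → posterior Normal(49/113, 72/113)
obs 4: x=-3/2 → posterior Normal(17/280, 18/35)
obs 5: x=5 → posterior Normal(287/334, 72/167)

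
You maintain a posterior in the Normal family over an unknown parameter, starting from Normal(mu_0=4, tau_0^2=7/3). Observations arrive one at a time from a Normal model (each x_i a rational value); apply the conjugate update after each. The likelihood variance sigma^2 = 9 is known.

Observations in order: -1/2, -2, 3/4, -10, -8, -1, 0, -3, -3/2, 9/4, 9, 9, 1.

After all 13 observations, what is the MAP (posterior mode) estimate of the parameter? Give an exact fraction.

obs 1: x=-1/2 → posterior Normal(209/68, 63/34)
obs 2: x=-2 → posterior Normal(181/82, 63/41)
obs 3: x=3/4 → posterior Normal(383/192, 21/16)
obs 4: x=-10 → posterior Normal(103/220, 63/55)
obs 5: x=-8 → posterior Normal(-121/248, 63/62)
obs 6: x=-1 → posterior Normal(-149/276, 21/23)
obs 7: x=0 → posterior Normal(-149/304, 63/76)
obs 8: x=-3 → posterior Normal(-233/332, 63/83)
obs 9: x=-3/2 → posterior Normal(-55/72, 7/10)
obs 10: x=9/4 → posterior Normal(-53/97, 63/97)
obs 11: x=9 → posterior Normal(5/52, 63/104)
obs 12: x=9 → posterior Normal(73/111, 21/37)
obs 13: x=1 → posterior Normal(40/59, 63/118)

40/59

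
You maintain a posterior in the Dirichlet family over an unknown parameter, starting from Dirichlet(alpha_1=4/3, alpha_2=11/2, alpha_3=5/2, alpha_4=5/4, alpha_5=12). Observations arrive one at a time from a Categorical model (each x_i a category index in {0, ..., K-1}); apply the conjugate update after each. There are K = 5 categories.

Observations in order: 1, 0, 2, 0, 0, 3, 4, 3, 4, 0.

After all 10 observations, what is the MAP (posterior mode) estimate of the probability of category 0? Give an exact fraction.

52/331

obs 1: x=1 → posterior Dirichlet(4/3, 13/2, 5/2, 5/4, 12)
obs 2: x=0 → posterior Dirichlet(7/3, 13/2, 5/2, 5/4, 12)
obs 3: x=2 → posterior Dirichlet(7/3, 13/2, 7/2, 5/4, 12)
obs 4: x=0 → posterior Dirichlet(10/3, 13/2, 7/2, 5/4, 12)
obs 5: x=0 → posterior Dirichlet(13/3, 13/2, 7/2, 5/4, 12)
obs 6: x=3 → posterior Dirichlet(13/3, 13/2, 7/2, 9/4, 12)
obs 7: x=4 → posterior Dirichlet(13/3, 13/2, 7/2, 9/4, 13)
obs 8: x=3 → posterior Dirichlet(13/3, 13/2, 7/2, 13/4, 13)
obs 9: x=4 → posterior Dirichlet(13/3, 13/2, 7/2, 13/4, 14)
obs 10: x=0 → posterior Dirichlet(16/3, 13/2, 7/2, 13/4, 14)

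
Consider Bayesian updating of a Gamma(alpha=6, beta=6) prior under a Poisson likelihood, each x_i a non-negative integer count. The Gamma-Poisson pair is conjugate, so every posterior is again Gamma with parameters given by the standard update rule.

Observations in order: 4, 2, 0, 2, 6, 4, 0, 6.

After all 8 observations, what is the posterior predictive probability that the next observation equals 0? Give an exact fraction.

24201432355484595421941037243826176/191751059232884086668491363525390625

obs 1: x=4 → posterior Gamma(10, 7)
obs 2: x=2 → posterior Gamma(12, 8)
obs 3: x=0 → posterior Gamma(12, 9)
obs 4: x=2 → posterior Gamma(14, 10)
obs 5: x=6 → posterior Gamma(20, 11)
obs 6: x=4 → posterior Gamma(24, 12)
obs 7: x=0 → posterior Gamma(24, 13)
obs 8: x=6 → posterior Gamma(30, 14)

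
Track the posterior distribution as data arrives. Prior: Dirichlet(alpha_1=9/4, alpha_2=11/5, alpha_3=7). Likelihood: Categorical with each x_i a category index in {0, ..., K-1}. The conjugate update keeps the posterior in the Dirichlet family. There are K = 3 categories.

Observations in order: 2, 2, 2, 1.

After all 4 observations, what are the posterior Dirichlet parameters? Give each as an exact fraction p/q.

alpha_1=9/4, alpha_2=16/5, alpha_3=10

obs 1: x=2 → posterior Dirichlet(9/4, 11/5, 8)
obs 2: x=2 → posterior Dirichlet(9/4, 11/5, 9)
obs 3: x=2 → posterior Dirichlet(9/4, 11/5, 10)
obs 4: x=1 → posterior Dirichlet(9/4, 16/5, 10)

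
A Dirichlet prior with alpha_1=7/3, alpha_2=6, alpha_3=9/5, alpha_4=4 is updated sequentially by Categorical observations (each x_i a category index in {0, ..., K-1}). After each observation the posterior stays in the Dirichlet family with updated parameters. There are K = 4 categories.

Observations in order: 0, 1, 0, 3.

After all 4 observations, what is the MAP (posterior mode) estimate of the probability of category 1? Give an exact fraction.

45/106

obs 1: x=0 → posterior Dirichlet(10/3, 6, 9/5, 4)
obs 2: x=1 → posterior Dirichlet(10/3, 7, 9/5, 4)
obs 3: x=0 → posterior Dirichlet(13/3, 7, 9/5, 4)
obs 4: x=3 → posterior Dirichlet(13/3, 7, 9/5, 5)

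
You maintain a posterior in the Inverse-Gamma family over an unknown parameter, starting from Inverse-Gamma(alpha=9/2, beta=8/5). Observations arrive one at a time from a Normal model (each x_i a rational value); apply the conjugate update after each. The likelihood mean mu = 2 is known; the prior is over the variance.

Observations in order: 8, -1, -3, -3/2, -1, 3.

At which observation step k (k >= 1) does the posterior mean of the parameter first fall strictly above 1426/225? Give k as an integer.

obs 1: x=8 → posterior Inverse-Gamma(5, 98/5)
obs 2: x=-1 → posterior Inverse-Gamma(11/2, 241/10)
obs 3: x=-3 → posterior Inverse-Gamma(6, 183/5)
obs 4: x=-3/2 → posterior Inverse-Gamma(13/2, 1709/40)
obs 5: x=-1 → posterior Inverse-Gamma(7, 1889/40)
obs 6: x=3 → posterior Inverse-Gamma(15/2, 1909/40)

k = 3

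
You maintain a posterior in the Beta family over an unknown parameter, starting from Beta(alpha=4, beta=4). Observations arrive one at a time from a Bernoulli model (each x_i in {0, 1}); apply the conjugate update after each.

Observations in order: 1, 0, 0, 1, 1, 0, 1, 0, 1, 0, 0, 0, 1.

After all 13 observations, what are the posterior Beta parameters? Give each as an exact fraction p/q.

obs 1: x=1 → posterior Beta(5, 4)
obs 2: x=0 → posterior Beta(5, 5)
obs 3: x=0 → posterior Beta(5, 6)
obs 4: x=1 → posterior Beta(6, 6)
obs 5: x=1 → posterior Beta(7, 6)
obs 6: x=0 → posterior Beta(7, 7)
obs 7: x=1 → posterior Beta(8, 7)
obs 8: x=0 → posterior Beta(8, 8)
obs 9: x=1 → posterior Beta(9, 8)
obs 10: x=0 → posterior Beta(9, 9)
obs 11: x=0 → posterior Beta(9, 10)
obs 12: x=0 → posterior Beta(9, 11)
obs 13: x=1 → posterior Beta(10, 11)

alpha=10, beta=11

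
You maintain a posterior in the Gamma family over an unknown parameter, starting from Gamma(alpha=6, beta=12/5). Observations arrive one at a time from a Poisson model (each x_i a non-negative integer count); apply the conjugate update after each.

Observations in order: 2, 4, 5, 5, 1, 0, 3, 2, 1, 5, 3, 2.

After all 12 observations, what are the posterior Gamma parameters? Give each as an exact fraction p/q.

alpha=39, beta=72/5

obs 1: x=2 → posterior Gamma(8, 17/5)
obs 2: x=4 → posterior Gamma(12, 22/5)
obs 3: x=5 → posterior Gamma(17, 27/5)
obs 4: x=5 → posterior Gamma(22, 32/5)
obs 5: x=1 → posterior Gamma(23, 37/5)
obs 6: x=0 → posterior Gamma(23, 42/5)
obs 7: x=3 → posterior Gamma(26, 47/5)
obs 8: x=2 → posterior Gamma(28, 52/5)
obs 9: x=1 → posterior Gamma(29, 57/5)
obs 10: x=5 → posterior Gamma(34, 62/5)
obs 11: x=3 → posterior Gamma(37, 67/5)
obs 12: x=2 → posterior Gamma(39, 72/5)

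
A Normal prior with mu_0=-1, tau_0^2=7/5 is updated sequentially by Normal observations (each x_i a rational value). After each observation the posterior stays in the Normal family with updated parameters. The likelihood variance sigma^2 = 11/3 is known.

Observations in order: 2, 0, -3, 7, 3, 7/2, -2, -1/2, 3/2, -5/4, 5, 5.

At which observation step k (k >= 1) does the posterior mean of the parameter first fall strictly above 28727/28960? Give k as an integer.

k = 6

obs 1: x=2 → posterior Normal(-13/76, 77/76)
obs 2: x=0 → posterior Normal(-13/97, 77/97)
obs 3: x=-3 → posterior Normal(-38/59, 77/118)
obs 4: x=7 → posterior Normal(71/139, 77/139)
obs 5: x=3 → posterior Normal(67/80, 77/160)
obs 6: x=7/2 → posterior Normal(415/362, 77/181)
obs 7: x=-2 → posterior Normal(331/404, 77/202)
obs 8: x=-1/2 → posterior Normal(155/223, 77/223)
obs 9: x=3/2 → posterior Normal(373/488, 77/244)
obs 10: x=-5/4 → posterior Normal(641/1060, 77/265)
obs 11: x=5 → posterior Normal(1061/1144, 7/26)
obs 12: x=5 → posterior Normal(1481/1228, 77/307)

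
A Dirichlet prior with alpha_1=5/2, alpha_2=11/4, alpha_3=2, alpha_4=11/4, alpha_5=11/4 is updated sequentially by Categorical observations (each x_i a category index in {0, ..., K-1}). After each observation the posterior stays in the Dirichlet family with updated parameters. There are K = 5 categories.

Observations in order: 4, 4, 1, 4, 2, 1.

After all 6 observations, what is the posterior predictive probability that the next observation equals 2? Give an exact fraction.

obs 1: x=4 → posterior Dirichlet(5/2, 11/4, 2, 11/4, 15/4)
obs 2: x=4 → posterior Dirichlet(5/2, 11/4, 2, 11/4, 19/4)
obs 3: x=1 → posterior Dirichlet(5/2, 15/4, 2, 11/4, 19/4)
obs 4: x=4 → posterior Dirichlet(5/2, 15/4, 2, 11/4, 23/4)
obs 5: x=2 → posterior Dirichlet(5/2, 15/4, 3, 11/4, 23/4)
obs 6: x=1 → posterior Dirichlet(5/2, 19/4, 3, 11/4, 23/4)

4/25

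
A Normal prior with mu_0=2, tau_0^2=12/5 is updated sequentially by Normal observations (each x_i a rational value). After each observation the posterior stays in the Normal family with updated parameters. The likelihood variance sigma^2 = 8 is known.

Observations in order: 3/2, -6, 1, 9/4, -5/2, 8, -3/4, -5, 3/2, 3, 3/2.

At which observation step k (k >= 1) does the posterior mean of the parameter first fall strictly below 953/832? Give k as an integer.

k = 2

obs 1: x=3/2 → posterior Normal(49/26, 24/13)
obs 2: x=-6 → posterior Normal(13/32, 3/2)
obs 3: x=1 → posterior Normal(1/2, 24/19)
obs 4: x=9/4 → posterior Normal(65/88, 12/11)
obs 5: x=-5/2 → posterior Normal(7/20, 24/25)
obs 6: x=8 → posterior Normal(131/112, 6/7)
obs 7: x=-3/4 → posterior Normal(61/62, 24/31)
obs 8: x=-5 → posterior Normal(31/68, 12/17)
obs 9: x=3/2 → posterior Normal(20/37, 24/37)
obs 10: x=3 → posterior Normal(29/40, 3/5)
obs 11: x=3/2 → posterior Normal(67/86, 24/43)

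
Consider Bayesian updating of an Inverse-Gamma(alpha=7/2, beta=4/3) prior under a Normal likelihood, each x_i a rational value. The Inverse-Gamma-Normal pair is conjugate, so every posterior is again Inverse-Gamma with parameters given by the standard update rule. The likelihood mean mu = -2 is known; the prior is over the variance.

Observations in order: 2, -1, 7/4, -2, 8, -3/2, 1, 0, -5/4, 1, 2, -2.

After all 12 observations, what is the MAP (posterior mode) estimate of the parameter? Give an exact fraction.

4141/504

obs 1: x=2 → posterior Inverse-Gamma(4, 28/3)
obs 2: x=-1 → posterior Inverse-Gamma(9/2, 59/6)
obs 3: x=7/4 → posterior Inverse-Gamma(5, 1619/96)
obs 4: x=-2 → posterior Inverse-Gamma(11/2, 1619/96)
obs 5: x=8 → posterior Inverse-Gamma(6, 6419/96)
obs 6: x=-3/2 → posterior Inverse-Gamma(13/2, 6431/96)
obs 7: x=1 → posterior Inverse-Gamma(7, 6863/96)
obs 8: x=0 → posterior Inverse-Gamma(15/2, 7055/96)
obs 9: x=-5/4 → posterior Inverse-Gamma(8, 3541/48)
obs 10: x=1 → posterior Inverse-Gamma(17/2, 3757/48)
obs 11: x=2 → posterior Inverse-Gamma(9, 4141/48)
obs 12: x=-2 → posterior Inverse-Gamma(19/2, 4141/48)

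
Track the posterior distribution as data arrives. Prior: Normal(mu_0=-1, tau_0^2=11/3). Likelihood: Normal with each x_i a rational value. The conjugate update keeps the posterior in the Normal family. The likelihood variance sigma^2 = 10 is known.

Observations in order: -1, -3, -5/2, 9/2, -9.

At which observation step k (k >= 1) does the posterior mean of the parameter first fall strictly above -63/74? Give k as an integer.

k = 4

obs 1: x=-1 → posterior Normal(-1, 110/41)
obs 2: x=-3 → posterior Normal(-37/26, 55/26)
obs 3: x=-5/2 → posterior Normal(-29/18, 110/63)
obs 4: x=9/2 → posterior Normal(-26/37, 55/37)
obs 5: x=-9 → posterior Normal(-151/85, 22/17)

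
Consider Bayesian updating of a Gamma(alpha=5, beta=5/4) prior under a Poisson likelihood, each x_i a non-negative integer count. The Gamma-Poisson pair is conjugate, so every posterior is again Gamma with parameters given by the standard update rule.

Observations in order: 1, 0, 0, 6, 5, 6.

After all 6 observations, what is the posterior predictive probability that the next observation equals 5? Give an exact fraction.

obs 1: x=1 → posterior Gamma(6, 9/4)
obs 2: x=0 → posterior Gamma(6, 13/4)
obs 3: x=0 → posterior Gamma(6, 17/4)
obs 4: x=6 → posterior Gamma(12, 21/4)
obs 5: x=5 → posterior Gamma(17, 25/4)
obs 6: x=6 → posterior Gamma(23, 29/4)

13216762824776451230223408060920388720640/122187436231539613562527166606475849716883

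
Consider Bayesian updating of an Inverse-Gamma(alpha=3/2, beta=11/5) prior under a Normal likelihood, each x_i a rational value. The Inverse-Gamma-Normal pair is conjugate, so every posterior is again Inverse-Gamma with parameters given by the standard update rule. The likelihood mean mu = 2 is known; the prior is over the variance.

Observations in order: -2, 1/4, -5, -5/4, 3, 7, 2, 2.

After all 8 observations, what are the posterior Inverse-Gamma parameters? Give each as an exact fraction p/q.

alpha=11/2, beta=4361/80

obs 1: x=-2 → posterior Inverse-Gamma(2, 51/5)
obs 2: x=1/4 → posterior Inverse-Gamma(5/2, 1877/160)
obs 3: x=-5 → posterior Inverse-Gamma(3, 5797/160)
obs 4: x=-5/4 → posterior Inverse-Gamma(7/2, 3321/80)
obs 5: x=3 → posterior Inverse-Gamma(4, 3361/80)
obs 6: x=7 → posterior Inverse-Gamma(9/2, 4361/80)
obs 7: x=2 → posterior Inverse-Gamma(5, 4361/80)
obs 8: x=2 → posterior Inverse-Gamma(11/2, 4361/80)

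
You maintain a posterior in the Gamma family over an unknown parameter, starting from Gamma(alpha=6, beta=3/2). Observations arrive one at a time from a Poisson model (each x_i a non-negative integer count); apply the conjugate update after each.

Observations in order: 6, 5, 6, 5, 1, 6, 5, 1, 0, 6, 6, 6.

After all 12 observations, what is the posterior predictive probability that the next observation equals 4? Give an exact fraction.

25182312723345977857488046317218837359801910126411347269037424262515919573999564500174411760/135230255206091764641535378540095183473656798245965125676583002652084460790119320162824891189

obs 1: x=6 → posterior Gamma(12, 5/2)
obs 2: x=5 → posterior Gamma(17, 7/2)
obs 3: x=6 → posterior Gamma(23, 9/2)
obs 4: x=5 → posterior Gamma(28, 11/2)
obs 5: x=1 → posterior Gamma(29, 13/2)
obs 6: x=6 → posterior Gamma(35, 15/2)
obs 7: x=5 → posterior Gamma(40, 17/2)
obs 8: x=1 → posterior Gamma(41, 19/2)
obs 9: x=0 → posterior Gamma(41, 21/2)
obs 10: x=6 → posterior Gamma(47, 23/2)
obs 11: x=6 → posterior Gamma(53, 25/2)
obs 12: x=6 → posterior Gamma(59, 27/2)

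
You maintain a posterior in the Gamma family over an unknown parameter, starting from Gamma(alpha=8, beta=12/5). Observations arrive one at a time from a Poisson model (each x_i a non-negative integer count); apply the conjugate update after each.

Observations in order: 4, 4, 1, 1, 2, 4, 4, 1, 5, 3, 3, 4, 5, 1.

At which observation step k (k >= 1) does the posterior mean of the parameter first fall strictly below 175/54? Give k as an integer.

obs 1: x=4 → posterior Gamma(12, 17/5)
obs 2: x=4 → posterior Gamma(16, 22/5)
obs 3: x=1 → posterior Gamma(17, 27/5)
obs 4: x=1 → posterior Gamma(18, 32/5)
obs 5: x=2 → posterior Gamma(20, 37/5)
obs 6: x=4 → posterior Gamma(24, 42/5)
obs 7: x=4 → posterior Gamma(28, 47/5)
obs 8: x=1 → posterior Gamma(29, 52/5)
obs 9: x=5 → posterior Gamma(34, 57/5)
obs 10: x=3 → posterior Gamma(37, 62/5)
obs 11: x=3 → posterior Gamma(40, 67/5)
obs 12: x=4 → posterior Gamma(44, 72/5)
obs 13: x=5 → posterior Gamma(49, 77/5)
obs 14: x=1 → posterior Gamma(50, 82/5)

k = 3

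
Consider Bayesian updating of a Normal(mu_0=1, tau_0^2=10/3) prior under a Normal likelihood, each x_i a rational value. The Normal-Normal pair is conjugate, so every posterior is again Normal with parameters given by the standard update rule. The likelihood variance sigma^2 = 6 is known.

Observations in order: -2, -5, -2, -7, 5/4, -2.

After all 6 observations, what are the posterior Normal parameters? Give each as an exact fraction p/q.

obs 1: x=-2 → posterior Normal(-1/14, 15/7)
obs 2: x=-5 → posterior Normal(-26/19, 30/19)
obs 3: x=-2 → posterior Normal(-3/2, 5/4)
obs 4: x=-7 → posterior Normal(-71/29, 30/29)
obs 5: x=5/4 → posterior Normal(-259/136, 15/17)
obs 6: x=-2 → posterior Normal(-23/12, 10/13)

mu_0=-23/12, tau_0^2=10/13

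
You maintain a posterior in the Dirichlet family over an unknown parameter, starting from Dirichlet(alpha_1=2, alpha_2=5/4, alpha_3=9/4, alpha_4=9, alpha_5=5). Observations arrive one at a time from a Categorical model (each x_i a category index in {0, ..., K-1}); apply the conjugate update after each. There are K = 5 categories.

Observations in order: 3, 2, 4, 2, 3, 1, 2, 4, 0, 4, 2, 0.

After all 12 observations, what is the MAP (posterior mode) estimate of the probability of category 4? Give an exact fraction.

obs 1: x=3 → posterior Dirichlet(2, 5/4, 9/4, 10, 5)
obs 2: x=2 → posterior Dirichlet(2, 5/4, 13/4, 10, 5)
obs 3: x=4 → posterior Dirichlet(2, 5/4, 13/4, 10, 6)
obs 4: x=2 → posterior Dirichlet(2, 5/4, 17/4, 10, 6)
obs 5: x=3 → posterior Dirichlet(2, 5/4, 17/4, 11, 6)
obs 6: x=1 → posterior Dirichlet(2, 9/4, 17/4, 11, 6)
obs 7: x=2 → posterior Dirichlet(2, 9/4, 21/4, 11, 6)
obs 8: x=4 → posterior Dirichlet(2, 9/4, 21/4, 11, 7)
obs 9: x=0 → posterior Dirichlet(3, 9/4, 21/4, 11, 7)
obs 10: x=4 → posterior Dirichlet(3, 9/4, 21/4, 11, 8)
obs 11: x=2 → posterior Dirichlet(3, 9/4, 25/4, 11, 8)
obs 12: x=0 → posterior Dirichlet(4, 9/4, 25/4, 11, 8)

14/53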